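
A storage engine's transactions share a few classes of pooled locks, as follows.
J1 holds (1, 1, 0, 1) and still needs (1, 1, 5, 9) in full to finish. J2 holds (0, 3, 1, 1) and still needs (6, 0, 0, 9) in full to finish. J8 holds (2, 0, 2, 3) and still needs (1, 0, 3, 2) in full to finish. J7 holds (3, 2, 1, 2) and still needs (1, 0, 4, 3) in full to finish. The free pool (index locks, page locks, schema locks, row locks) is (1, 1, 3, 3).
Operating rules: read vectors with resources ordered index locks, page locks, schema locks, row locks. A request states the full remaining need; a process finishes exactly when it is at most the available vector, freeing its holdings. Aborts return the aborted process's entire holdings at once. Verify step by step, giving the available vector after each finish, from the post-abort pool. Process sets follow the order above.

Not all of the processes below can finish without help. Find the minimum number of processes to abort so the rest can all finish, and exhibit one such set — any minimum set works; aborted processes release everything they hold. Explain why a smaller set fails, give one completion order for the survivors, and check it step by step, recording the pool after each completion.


Minimum abort set: J1.
Key observation: the returned (1, 1, 0, 1) from J1 is what brings J2 — unrunnable before, under any order — into play at step 3.
No smaller set exists: with zero aborts the deadlock remains.
One survivor order: J8, J7, J2. Step-by-step check (post-abort pool first):
  pool = (2, 2, 3, 4)
  J8 needs (1, 0, 3, 2) <= (2, 2, 3, 4) -> finishes; pool += (2, 0, 2, 3) = (4, 2, 5, 7)
  J7 needs (1, 0, 4, 3) <= (4, 2, 5, 7) -> finishes; pool += (3, 2, 1, 2) = (7, 4, 6, 9)
  J2 needs (6, 0, 0, 9) <= (7, 4, 6, 9) -> finishes; pool += (0, 3, 1, 1) = (7, 7, 7, 10)


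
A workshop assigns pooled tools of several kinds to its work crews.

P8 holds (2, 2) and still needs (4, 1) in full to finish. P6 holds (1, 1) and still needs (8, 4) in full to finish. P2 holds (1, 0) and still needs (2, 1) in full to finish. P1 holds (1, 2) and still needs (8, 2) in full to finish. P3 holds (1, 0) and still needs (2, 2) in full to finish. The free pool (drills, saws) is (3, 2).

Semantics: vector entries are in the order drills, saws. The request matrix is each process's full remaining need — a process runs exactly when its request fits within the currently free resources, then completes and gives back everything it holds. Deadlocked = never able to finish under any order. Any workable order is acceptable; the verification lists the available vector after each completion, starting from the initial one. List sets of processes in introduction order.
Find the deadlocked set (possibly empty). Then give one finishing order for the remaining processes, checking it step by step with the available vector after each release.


Deadlocked set: P6 and P1.
Key observation: even finishing P3, P8, P2 leaves just (7, 4) free — too little drills for any of the remaining processes.
The rest can finish in the order P3, P8, P2. Verifying each step:
  pool = (3, 2)
  P3: need (2, 2) fits (3, 2); releases (1, 0), pool now (4, 2)
  P8: need (4, 1) fits (4, 2); releases (2, 2), pool now (6, 4)
  P2: need (2, 1) fits (6, 4); releases (1, 0), pool now (7, 4)
None of the blocked processes ever fits:
  P6 still needs (8, 4) but only (7, 4) is free — short on drills
  P1 still needs (8, 2) but only (7, 4) is free — short on drills


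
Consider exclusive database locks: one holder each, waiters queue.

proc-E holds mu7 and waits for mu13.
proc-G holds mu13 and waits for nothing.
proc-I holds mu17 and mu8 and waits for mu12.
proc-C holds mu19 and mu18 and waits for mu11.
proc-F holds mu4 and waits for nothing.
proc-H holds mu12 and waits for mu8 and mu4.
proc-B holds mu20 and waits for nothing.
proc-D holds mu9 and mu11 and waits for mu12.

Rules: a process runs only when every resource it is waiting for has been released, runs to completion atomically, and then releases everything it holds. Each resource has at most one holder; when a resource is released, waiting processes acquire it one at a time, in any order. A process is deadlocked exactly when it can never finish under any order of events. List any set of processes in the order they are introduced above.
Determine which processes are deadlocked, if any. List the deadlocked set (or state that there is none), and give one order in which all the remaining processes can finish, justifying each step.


The deadlocked set is proc-I, proc-C, proc-H and proc-D.
Key observation: the loop proc-I -> proc-H -> proc-I blocks itself forever; proc-C and proc-D wait into the deadlock from upstream.
The rest can finish in the order proc-F, proc-B, proc-G, proc-E.
Verifying each step:
  proc-F: no waits; runs immediately, freeing mu4
  proc-B: no waits; runs immediately, freeing mu20
  proc-G: no waits; runs immediately, freeing mu13
  run proc-E (all its waits — mu13 — are resolved); releases mu7


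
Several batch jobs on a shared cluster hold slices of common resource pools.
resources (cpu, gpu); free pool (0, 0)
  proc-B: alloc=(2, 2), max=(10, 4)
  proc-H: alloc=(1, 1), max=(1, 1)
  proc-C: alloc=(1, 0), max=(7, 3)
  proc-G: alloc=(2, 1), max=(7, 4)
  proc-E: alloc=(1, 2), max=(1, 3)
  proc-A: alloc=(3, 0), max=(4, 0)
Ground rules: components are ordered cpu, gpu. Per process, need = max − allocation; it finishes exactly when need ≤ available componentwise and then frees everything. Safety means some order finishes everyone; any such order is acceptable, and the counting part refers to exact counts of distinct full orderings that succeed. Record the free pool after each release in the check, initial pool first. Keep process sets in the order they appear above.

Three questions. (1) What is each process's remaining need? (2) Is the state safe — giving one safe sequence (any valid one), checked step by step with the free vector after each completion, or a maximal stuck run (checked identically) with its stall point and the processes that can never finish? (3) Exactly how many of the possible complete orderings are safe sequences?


(1) Outstanding need per process (order cpu, gpu):
  proc-B: (8, 2)
  proc-H: (0, 0)
  proc-C: (6, 3)
  proc-G: (5, 3)
  proc-E: (0, 1)
  proc-A: (1, 0)
(2) SAFE, for example via the order proc-H, proc-A, proc-E, proc-G, proc-C, proc-B.
Key observation: proc-A is the earliest step where a requested resource binds exactly: need (1, 0), pool (1, 1) at its turn.
Check, step by step:
  pool = (0, 0)
  proc-H: need (0, 0) fits (0, 0); releases (1, 1), pool now (1, 1)
  proc-A: need (1, 0) fits (1, 1); releases (3, 0), pool now (4, 1)
  proc-E: need (0, 1) fits (4, 1); releases (1, 2), pool now (5, 3)
  proc-G: need (5, 3) fits (5, 3); releases (2, 1), pool now (7, 4)
  proc-C: need (6, 3) fits (7, 4); releases (1, 0), pool now (8, 4)
  proc-B: need (8, 2) fits (8, 4); releases (2, 2), pool now (10, 6)
(3) Exactly 2 of the possible complete orderings are safe sequences.


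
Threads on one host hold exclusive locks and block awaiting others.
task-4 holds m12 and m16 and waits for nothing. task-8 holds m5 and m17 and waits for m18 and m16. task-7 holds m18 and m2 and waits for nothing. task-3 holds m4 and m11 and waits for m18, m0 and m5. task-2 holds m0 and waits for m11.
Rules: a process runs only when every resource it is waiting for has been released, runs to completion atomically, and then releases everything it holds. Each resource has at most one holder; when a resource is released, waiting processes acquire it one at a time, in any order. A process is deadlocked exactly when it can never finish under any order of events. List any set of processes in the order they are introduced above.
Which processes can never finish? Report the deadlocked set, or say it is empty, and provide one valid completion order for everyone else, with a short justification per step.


Deadlocked set: task-3 and task-2.
Key observation: along task-3 -> task-2 -> task-3, each member waits on what the next one holds — a deadlock; no other process is dragged down with it.
The rest can finish in the order task-4, task-7, task-8.
Verifying each step:
  task-4 waits on nothing -> runs at once and releases m12 and m16
  task-7 waits on nothing -> runs at once and releases m18 and m2
  task-8: everything it awaited (m18 and m16) is free; runs, freeing m5 and m17


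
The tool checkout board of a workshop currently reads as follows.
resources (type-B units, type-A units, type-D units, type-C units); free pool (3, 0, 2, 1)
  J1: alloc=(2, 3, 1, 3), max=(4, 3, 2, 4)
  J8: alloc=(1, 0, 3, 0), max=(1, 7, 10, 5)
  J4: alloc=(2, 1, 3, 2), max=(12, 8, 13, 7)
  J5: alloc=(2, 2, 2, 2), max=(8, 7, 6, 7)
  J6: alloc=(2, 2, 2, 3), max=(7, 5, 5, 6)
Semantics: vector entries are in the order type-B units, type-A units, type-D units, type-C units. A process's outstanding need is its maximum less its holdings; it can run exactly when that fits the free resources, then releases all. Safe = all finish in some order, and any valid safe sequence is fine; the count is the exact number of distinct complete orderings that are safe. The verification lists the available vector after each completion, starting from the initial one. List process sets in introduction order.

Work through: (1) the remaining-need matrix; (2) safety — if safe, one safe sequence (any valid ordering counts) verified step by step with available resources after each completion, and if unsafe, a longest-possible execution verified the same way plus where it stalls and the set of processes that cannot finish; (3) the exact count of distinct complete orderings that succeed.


(1) Remaining need (order type-B units, type-A units, type-D units, type-C units):
  J1: (2, 0, 1, 1)
  J8: (0, 7, 7, 5)
  J4: (10, 7, 10, 5)
  J5: (6, 5, 4, 5)
  J6: (5, 3, 3, 3)
(2) The state is SAFE; one workable sequence: J1, J6, J5, J8, J4.
Key observation: J1 marks the first exact bind of the order: its need (2, 0, 1, 1) fits the free (3, 0, 2, 1) with zero slack on a requested resource.
Check, step by step:
  pool = (3, 0, 2, 1)
  run J1 (needs (2, 0, 1, 1), free (3, 0, 2, 1)); after release of (2, 3, 1, 3) the pool is (5, 3, 3, 4)
  run J6 (needs (5, 3, 3, 3), free (5, 3, 3, 4)); after release of (2, 2, 2, 3) the pool is (7, 5, 5, 7)
  run J5 (needs (6, 5, 4, 5), free (7, 5, 5, 7)); after release of (2, 2, 2, 2) the pool is (9, 7, 7, 9)
  run J8 (needs (0, 7, 7, 5), free (9, 7, 7, 9)); after release of (1, 0, 3, 0) the pool is (10, 7, 10, 9)
  run J4 (needs (10, 7, 10, 5), free (10, 7, 10, 9)); after release of (2, 1, 3, 2) the pool is (12, 8, 13, 11)
(3) The exact count: 1 of the possible complete orderings is a safe sequence.


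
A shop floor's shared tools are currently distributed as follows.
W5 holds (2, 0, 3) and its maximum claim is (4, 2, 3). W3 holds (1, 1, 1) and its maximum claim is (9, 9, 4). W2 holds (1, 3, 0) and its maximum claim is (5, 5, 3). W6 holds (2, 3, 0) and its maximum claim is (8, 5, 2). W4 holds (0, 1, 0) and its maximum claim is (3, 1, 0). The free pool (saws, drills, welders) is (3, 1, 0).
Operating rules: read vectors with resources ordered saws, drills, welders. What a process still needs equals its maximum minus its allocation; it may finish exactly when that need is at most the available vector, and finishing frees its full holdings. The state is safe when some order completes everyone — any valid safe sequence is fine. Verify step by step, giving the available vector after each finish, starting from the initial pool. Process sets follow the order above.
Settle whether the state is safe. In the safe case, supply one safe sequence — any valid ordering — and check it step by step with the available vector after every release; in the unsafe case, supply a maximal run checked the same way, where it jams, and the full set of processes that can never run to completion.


SAFE — a valid safe sequence is W4, W5, W2, W6, W3.
Key observation: W4 is the earliest step where a requested resource binds exactly: need (3, 0, 0), pool (3, 1, 0) at its turn.
Check, step by step:
  pool = (3, 1, 0)
  run W4 (needs (3, 0, 0), free (3, 1, 0)); after release of (0, 1, 0) the pool is (3, 2, 0)
  run W5 (needs (2, 2, 0), free (3, 2, 0)); after release of (2, 0, 3) the pool is (5, 2, 3)
  run W2 (needs (4, 2, 3), free (5, 2, 3)); after release of (1, 3, 0) the pool is (6, 5, 3)
  run W6 (needs (6, 2, 2), free (6, 5, 3)); after release of (2, 3, 0) the pool is (8, 8, 3)
  run W3 (needs (8, 8, 3), free (8, 8, 3)); after release of (1, 1, 1) the pool is (9, 9, 4)


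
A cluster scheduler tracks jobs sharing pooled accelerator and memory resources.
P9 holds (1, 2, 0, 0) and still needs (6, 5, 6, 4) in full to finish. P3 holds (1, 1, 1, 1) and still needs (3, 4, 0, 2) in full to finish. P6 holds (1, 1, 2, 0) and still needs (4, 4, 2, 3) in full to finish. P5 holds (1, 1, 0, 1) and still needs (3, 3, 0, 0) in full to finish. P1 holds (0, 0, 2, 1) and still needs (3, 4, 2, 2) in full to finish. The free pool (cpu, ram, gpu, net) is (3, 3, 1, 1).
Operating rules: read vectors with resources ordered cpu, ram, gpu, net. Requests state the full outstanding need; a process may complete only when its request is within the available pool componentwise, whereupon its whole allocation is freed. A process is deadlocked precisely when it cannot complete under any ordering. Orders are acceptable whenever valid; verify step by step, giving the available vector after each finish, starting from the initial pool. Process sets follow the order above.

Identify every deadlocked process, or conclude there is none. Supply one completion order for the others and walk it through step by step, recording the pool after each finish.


No process is deadlocked.
Key observation: P5 fits the free pool immediately, and its release cascades until everyone finishes.
One completion order for the rest: P5, P3, P1, P6, P9. Step-by-step check:
  pool = (3, 3, 1, 1)
  P5: need (3, 3, 0, 0) fits (3, 3, 1, 1); releases (1, 1, 0, 1), pool now (4, 4, 1, 2)
  P3: need (3, 4, 0, 2) fits (4, 4, 1, 2); releases (1, 1, 1, 1), pool now (5, 5, 2, 3)
  P1: need (3, 4, 2, 2) fits (5, 5, 2, 3); releases (0, 0, 2, 1), pool now (5, 5, 4, 4)
  P6: need (4, 4, 2, 3) fits (5, 5, 4, 4); releases (1, 1, 2, 0), pool now (6, 6, 6, 4)
  P9: need (6, 5, 6, 4) fits (6, 6, 6, 4); releases (1, 2, 0, 0), pool now (7, 8, 6, 4)


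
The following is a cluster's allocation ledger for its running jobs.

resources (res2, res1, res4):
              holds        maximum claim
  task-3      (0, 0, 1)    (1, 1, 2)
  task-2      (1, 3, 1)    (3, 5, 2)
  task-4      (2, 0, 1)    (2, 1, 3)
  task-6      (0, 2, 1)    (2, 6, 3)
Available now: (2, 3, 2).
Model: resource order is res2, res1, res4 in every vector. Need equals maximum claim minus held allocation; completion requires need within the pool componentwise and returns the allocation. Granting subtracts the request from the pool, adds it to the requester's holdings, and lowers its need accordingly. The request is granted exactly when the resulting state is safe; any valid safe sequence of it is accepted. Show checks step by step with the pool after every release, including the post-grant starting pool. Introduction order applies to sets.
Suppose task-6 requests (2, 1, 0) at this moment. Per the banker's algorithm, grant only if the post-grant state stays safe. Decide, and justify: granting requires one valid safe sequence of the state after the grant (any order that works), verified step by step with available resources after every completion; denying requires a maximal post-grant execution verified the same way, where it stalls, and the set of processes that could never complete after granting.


GRANT — the state after the grant stays safe, e.g. via task-4, task-2, task-6, task-3.
Key observation: (0, 2, 2) free after granting still covers task-4 first, and each release covers the next.
Step-by-step check of the post-grant state:
  pool = (0, 2, 2)
  task-4 needs (0, 1, 2) <= (0, 2, 2) -> finishes; pool += (2, 0, 1) = (2, 2, 3)
  task-2 needs (2, 2, 1) <= (2, 2, 3) -> finishes; pool += (1, 3, 1) = (3, 5, 4)
  task-6 needs (0, 3, 2) <= (3, 5, 4) -> finishes; pool += (2, 3, 1) = (5, 8, 5)
  task-3 needs (1, 1, 1) <= (5, 8, 5) -> finishes; pool += (0, 0, 1) = (5, 8, 6)


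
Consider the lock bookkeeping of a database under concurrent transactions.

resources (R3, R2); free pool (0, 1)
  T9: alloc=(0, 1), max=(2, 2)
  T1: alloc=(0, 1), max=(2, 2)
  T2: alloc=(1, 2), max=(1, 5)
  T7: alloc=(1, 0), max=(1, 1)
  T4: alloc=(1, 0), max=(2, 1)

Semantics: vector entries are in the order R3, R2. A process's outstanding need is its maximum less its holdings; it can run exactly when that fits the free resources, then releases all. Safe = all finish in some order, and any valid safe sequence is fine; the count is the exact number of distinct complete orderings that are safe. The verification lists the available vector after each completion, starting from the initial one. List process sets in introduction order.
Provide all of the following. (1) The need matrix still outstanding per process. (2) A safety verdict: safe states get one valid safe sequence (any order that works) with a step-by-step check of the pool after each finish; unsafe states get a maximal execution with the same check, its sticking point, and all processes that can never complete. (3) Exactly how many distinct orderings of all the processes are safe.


(1) Outstanding need per process (order R3, R2):
  T9: (2, 1)
  T1: (2, 1)
  T2: (0, 3)
  T7: (0, 1)
  T4: (1, 1)
(2) SAFE. One safe sequence: T7, T4, T1, T9, T2.
Key observation: T7 marks the first exact bind of the order: its need (0, 1) fits the free (0, 1) with zero slack on a requested resource.
Verifying each step:
  pool = (0, 1)
  run T7 (needs (0, 1), free (0, 1)); after release of (1, 0) the pool is (1, 1)
  run T4 (needs (1, 1), free (1, 1)); after release of (1, 0) the pool is (2, 1)
  run T1 (needs (2, 1), free (2, 1)); after release of (0, 1) the pool is (2, 2)
  run T9 (needs (2, 1), free (2, 2)); after release of (0, 1) the pool is (2, 3)
  run T2 (needs (0, 3), free (2, 3)); after release of (1, 2) the pool is (3, 5)
(3) Exactly 2 of the possible complete orderings are safe sequences.


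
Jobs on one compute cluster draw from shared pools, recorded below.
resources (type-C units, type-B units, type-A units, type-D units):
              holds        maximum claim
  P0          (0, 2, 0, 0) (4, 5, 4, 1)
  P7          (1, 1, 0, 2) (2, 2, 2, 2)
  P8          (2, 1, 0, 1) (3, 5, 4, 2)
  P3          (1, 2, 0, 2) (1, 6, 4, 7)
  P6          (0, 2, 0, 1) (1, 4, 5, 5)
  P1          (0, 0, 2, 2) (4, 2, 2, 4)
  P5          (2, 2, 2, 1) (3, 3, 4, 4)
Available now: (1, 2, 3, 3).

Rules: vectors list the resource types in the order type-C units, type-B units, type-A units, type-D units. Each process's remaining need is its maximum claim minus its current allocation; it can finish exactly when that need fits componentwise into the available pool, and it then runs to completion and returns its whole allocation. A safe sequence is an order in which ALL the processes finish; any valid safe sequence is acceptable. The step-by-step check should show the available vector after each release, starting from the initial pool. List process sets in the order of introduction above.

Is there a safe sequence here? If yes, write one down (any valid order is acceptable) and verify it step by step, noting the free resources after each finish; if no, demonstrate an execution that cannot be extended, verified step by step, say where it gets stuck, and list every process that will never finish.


SAFE. One safe sequence: P5, P8, P0, P6, P1, P3, P7.
Key observation: the order's first zero-slack moment is P5 ((1, 1, 2, 3) needed, (1, 2, 3, 3) free — a requested resource with nothing to spare).
Walking it through:
  pool = (1, 2, 3, 3)
  P5 needs (1, 1, 2, 3) <= (1, 2, 3, 3) -> finishes; pool += (2, 2, 2, 1) = (3, 4, 5, 4)
  P8 needs (1, 4, 4, 1) <= (3, 4, 5, 4) -> finishes; pool += (2, 1, 0, 1) = (5, 5, 5, 5)
  P0 needs (4, 3, 4, 1) <= (5, 5, 5, 5) -> finishes; pool += (0, 2, 0, 0) = (5, 7, 5, 5)
  P6 needs (1, 2, 5, 4) <= (5, 7, 5, 5) -> finishes; pool += (0, 2, 0, 1) = (5, 9, 5, 6)
  P1 needs (4, 2, 0, 2) <= (5, 9, 5, 6) -> finishes; pool += (0, 0, 2, 2) = (5, 9, 7, 8)
  P3 needs (0, 4, 4, 5) <= (5, 9, 7, 8) -> finishes; pool += (1, 2, 0, 2) = (6, 11, 7, 10)
  P7 needs (1, 1, 2, 0) <= (6, 11, 7, 10) -> finishes; pool += (1, 1, 0, 2) = (7, 12, 7, 12)


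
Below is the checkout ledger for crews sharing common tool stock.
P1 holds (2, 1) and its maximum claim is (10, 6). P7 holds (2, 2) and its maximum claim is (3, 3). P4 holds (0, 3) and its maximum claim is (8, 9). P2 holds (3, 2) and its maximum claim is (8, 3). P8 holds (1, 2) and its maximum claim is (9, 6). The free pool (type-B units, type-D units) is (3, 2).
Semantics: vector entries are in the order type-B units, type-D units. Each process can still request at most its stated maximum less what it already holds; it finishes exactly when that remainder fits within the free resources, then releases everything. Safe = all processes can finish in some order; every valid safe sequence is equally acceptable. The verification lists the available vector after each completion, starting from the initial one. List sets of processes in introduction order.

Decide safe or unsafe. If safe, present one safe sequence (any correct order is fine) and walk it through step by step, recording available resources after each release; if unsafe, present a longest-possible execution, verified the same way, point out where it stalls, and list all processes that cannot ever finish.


SAFE, for example via the order P7, P2, P1, P8, P4.
Key observation: at P2 the run first touches a limit — (5, 1) against (5, 4), exact on a resource it actually requests.
Step-by-step check:
  pool = (3, 2)
  P7: need (1, 1) fits (3, 2); releases (2, 2), pool now (5, 4)
  P2: need (5, 1) fits (5, 4); releases (3, 2), pool now (8, 6)
  P1: need (8, 5) fits (8, 6); releases (2, 1), pool now (10, 7)
  P8: need (8, 4) fits (10, 7); releases (1, 2), pool now (11, 9)
  P4: need (8, 6) fits (11, 9); releases (0, 3), pool now (11, 12)


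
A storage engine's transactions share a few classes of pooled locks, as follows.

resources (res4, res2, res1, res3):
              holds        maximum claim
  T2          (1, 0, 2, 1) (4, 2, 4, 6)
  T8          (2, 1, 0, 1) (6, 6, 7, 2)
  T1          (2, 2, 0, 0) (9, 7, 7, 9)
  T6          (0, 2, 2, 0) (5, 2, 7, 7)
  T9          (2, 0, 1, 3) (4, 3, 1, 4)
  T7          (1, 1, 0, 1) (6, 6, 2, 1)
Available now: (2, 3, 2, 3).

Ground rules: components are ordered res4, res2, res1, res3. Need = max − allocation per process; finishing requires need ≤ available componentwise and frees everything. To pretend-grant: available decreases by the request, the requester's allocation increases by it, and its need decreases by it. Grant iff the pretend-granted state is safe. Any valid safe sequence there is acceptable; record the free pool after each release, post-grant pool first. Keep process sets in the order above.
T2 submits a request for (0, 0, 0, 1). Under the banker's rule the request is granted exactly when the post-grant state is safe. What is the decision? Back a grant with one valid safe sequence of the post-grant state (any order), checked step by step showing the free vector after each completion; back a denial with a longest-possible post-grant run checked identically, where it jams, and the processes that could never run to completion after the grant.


GRANT. The post-grant state is safe; one safe sequence: T9, T2, T6, T8, T7, T1.
Key observation: even at the reduced pool (2, 3, 2, 2), T9 fits immediately, so safety survives the grant.
Verifying the post-grant state step by step:
  pool = (2, 3, 2, 2)
  T9: need (2, 3, 0, 1) fits (2, 3, 2, 2); releases (2, 0, 1, 3), pool now (4, 3, 3, 5)
  T2: need (3, 2, 2, 4) fits (4, 3, 3, 5); releases (1, 0, 2, 2), pool now (5, 3, 5, 7)
  T6: need (5, 0, 5, 7) fits (5, 3, 5, 7); releases (0, 2, 2, 0), pool now (5, 5, 7, 7)
  T8: need (4, 5, 7, 1) fits (5, 5, 7, 7); releases (2, 1, 0, 1), pool now (7, 6, 7, 8)
  T7: need (5, 5, 2, 0) fits (7, 6, 7, 8); releases (1, 1, 0, 1), pool now (8, 7, 7, 9)
  T1: need (7, 5, 7, 9) fits (8, 7, 7, 9); releases (2, 2, 0, 0), pool now (10, 9, 7, 9)


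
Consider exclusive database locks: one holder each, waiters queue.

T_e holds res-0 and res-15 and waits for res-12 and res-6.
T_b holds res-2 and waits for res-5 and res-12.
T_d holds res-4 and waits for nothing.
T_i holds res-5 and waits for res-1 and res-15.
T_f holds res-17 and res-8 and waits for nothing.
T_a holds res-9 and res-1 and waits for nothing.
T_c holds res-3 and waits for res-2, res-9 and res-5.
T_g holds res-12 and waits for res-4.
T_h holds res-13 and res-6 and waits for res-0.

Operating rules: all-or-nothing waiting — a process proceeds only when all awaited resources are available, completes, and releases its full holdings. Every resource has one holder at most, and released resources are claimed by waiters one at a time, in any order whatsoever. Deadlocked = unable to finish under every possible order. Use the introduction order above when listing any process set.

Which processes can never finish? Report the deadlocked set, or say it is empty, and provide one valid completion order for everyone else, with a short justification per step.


The deadlocked set is T_e, T_b, T_i, T_c and T_h.
Key observation: the cycle T_e -> T_h -> T_e can never break — each member waits on the next; T_b, T_i and T_c wait into the deadlock from upstream.
A valid finishing order for the others: T_d, T_f, T_a, T_g.
Verifying each step:
  T_d waits on nothing -> runs at once and releases res-4
  T_f waits on nothing -> runs at once and releases res-17 and res-8
  T_a waits on nothing -> runs at once and releases res-9 and res-1
  T_g: everything it awaited (res-4) is free; runs, freeing res-12


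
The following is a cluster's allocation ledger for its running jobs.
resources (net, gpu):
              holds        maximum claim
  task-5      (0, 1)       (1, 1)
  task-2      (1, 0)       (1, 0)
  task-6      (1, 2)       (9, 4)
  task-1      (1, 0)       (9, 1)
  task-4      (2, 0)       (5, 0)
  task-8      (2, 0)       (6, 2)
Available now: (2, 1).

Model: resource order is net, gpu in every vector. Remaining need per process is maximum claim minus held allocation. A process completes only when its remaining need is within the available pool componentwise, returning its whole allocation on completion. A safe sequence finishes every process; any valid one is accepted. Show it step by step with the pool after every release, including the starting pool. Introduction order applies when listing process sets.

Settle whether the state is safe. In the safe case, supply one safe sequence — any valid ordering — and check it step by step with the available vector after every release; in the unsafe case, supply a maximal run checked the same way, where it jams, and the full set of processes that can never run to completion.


UNSAFE.
Key observation: the wall is net: completing task-2, task-5, task-4, task-8 brings the pool only to (7, 2), and all the rest need more.
The run task-2, task-5, task-4, task-8 cannot be extended any further. Step-by-step check:
  pool = (2, 1)
  task-2: need (0, 0) fits (2, 1); releases (1, 0), pool now (3, 1)
  task-5: need (1, 0) fits (3, 1); releases (0, 1), pool now (3, 2)
  task-4: need (3, 0) fits (3, 2); releases (2, 0), pool now (5, 2)
  task-8: need (4, 2) fits (5, 2); releases (2, 0), pool now (7, 2)
  blocked: task-6 wants (8, 2), pool (7, 2) — not enough net
  blocked: task-1 wants (8, 1), pool (7, 2) — not enough net
Permanently blocked: task-6 and task-1.


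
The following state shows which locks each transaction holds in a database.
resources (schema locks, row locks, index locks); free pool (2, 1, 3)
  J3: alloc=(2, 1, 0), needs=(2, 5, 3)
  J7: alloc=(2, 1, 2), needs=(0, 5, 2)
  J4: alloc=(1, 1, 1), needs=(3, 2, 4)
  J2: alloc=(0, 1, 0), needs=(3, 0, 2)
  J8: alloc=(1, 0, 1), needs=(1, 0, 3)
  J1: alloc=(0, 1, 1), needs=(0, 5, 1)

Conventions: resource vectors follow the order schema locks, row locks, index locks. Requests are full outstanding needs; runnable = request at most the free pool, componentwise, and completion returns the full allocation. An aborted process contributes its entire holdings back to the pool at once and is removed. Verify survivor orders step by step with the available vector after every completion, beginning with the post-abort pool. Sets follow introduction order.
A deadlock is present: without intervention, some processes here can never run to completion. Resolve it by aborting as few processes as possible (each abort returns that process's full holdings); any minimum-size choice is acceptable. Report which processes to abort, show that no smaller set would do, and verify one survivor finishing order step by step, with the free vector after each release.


Minimum abort set: J7 and J1.
Key observation: J3 was stuck for good until J7 and J1 gave back (2, 2, 3); in the order shown it finishes at step 3.
No one abort is enough; case by case: J3 alone leaves J7 blocked (short on row locks); J7 alone leaves J3 blocked (short on row locks); J4 alone leaves J3 blocked (short on row locks); J2 alone leaves J3 blocked (short on row locks); J8 alone leaves J3 blocked (short on row locks); J1 alone leaves J3 blocked (short on row locks).
One survivor order: J4, J2, J3, J8. Check, step by step (post-abort pool first):
  pool = (4, 3, 6)
  run J4 (needs (3, 2, 4), free (4, 3, 6)); after release of (1, 1, 1) the pool is (5, 4, 7)
  run J2 (needs (3, 0, 2), free (5, 4, 7)); after release of (0, 1, 0) the pool is (5, 5, 7)
  run J3 (needs (2, 5, 3), free (5, 5, 7)); after release of (2, 1, 0) the pool is (7, 6, 7)
  run J8 (needs (1, 0, 3), free (7, 6, 7)); after release of (1, 0, 1) the pool is (8, 6, 8)


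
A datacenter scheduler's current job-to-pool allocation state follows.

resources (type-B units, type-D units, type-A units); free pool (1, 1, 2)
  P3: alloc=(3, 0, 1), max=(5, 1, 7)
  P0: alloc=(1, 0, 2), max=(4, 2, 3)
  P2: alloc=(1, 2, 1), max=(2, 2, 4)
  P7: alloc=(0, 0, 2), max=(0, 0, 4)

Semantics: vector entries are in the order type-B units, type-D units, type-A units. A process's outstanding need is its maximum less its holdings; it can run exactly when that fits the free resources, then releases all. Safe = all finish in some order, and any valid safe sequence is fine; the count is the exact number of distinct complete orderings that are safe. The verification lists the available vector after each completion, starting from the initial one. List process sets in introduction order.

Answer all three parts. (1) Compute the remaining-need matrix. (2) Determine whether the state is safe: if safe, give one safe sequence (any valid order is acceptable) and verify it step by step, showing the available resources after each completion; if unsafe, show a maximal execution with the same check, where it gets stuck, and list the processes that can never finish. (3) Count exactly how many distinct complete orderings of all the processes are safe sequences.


(1) Outstanding need per process (order type-B units, type-D units, type-A units):
  P3: (2, 1, 6)
  P0: (3, 2, 1)
  P2: (1, 0, 3)
  P7: (0, 0, 2)
(2) The state is UNSAFE.
Key observation: after P7, P2 the pool peaks at (2, 3, 5), and each blocked process is short somewhere: P3 on type-A units; P0 on type-B units.
The run P7, P2 cannot be extended any further. Step-by-step check:
  pool = (1, 1, 2)
  run P7 (needs (0, 0, 2), free (1, 1, 2)); after release of (0, 0, 2) the pool is (1, 1, 4)
  run P2 (needs (1, 0, 3), free (1, 1, 4)); after release of (1, 2, 1) the pool is (2, 3, 5)
  P3 still needs (2, 1, 6) but only (2, 3, 5) is free — short on type-A units
  P0 still needs (3, 2, 1) but only (2, 3, 5) is free — short on type-B units
Never able to finish: P3 and P0.
(3) The exact count: 0 of the possible complete orderings are safe sequences.


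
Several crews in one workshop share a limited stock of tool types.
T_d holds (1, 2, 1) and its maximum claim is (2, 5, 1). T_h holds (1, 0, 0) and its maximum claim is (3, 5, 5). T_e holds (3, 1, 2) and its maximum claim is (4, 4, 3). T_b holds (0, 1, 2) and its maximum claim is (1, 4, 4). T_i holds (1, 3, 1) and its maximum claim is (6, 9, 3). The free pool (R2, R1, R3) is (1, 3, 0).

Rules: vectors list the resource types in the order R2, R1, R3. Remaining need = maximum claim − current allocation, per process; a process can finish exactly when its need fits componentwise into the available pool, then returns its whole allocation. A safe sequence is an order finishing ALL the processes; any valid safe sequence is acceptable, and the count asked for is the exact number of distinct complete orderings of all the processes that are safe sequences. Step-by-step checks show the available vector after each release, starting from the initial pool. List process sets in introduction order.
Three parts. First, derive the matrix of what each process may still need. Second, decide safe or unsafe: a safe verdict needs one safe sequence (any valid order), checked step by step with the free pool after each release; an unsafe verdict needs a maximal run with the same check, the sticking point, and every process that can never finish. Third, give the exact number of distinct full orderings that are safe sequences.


(1) Outstanding need per process (order R2, R1, R3):
  T_d: (1, 3, 0)
  T_h: (2, 5, 5)
  T_e: (1, 3, 1)
  T_b: (1, 3, 2)
  T_i: (5, 6, 2)
(2) SAFE, for example via the order T_d, T_e, T_i, T_b, T_h.
Key observation: T_d marks the first exact bind of the order: its need (1, 3, 0) fits the free (1, 3, 0) with zero slack on a requested resource.
Check, step by step:
  pool = (1, 3, 0)
  T_d needs (1, 3, 0) <= (1, 3, 0) -> finishes; pool += (1, 2, 1) = (2, 5, 1)
  T_e needs (1, 3, 1) <= (2, 5, 1) -> finishes; pool += (3, 1, 2) = (5, 6, 3)
  T_i needs (5, 6, 2) <= (5, 6, 3) -> finishes; pool += (1, 3, 1) = (6, 9, 4)
  T_b needs (1, 3, 2) <= (6, 9, 4) -> finishes; pool += (0, 1, 2) = (6, 10, 6)
  T_h needs (2, 5, 5) <= (6, 10, 6) -> finishes; pool += (1, 0, 0) = (7, 10, 6)
(3) The exact count: 3 of the possible complete orderings are safe sequences.


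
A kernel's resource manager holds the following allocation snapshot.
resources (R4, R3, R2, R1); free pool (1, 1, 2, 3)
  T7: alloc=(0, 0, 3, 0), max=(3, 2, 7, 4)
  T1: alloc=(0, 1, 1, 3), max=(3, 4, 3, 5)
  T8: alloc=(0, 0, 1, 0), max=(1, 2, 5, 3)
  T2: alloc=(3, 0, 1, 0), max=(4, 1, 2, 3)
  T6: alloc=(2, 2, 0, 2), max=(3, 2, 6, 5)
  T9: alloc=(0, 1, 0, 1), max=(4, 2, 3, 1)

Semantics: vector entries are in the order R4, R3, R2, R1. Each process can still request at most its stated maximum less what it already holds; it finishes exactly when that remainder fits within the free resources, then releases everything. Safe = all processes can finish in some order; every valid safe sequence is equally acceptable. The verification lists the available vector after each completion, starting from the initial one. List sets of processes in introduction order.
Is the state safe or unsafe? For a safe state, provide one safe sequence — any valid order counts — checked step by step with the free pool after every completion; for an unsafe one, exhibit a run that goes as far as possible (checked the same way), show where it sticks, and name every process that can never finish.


The state is UNSAFE.
Key observation: after T2, T9 the pool peaks at (4, 2, 3, 4), and each blocked process is short somewhere: T7 on R2; T1 on R3; T8 on R2; T6 on R2.
The run T2, T9 cannot be extended any further. Check, step by step:
  pool = (1, 1, 2, 3)
  T2: need (1, 1, 1, 3) fits (1, 1, 2, 3); releases (3, 0, 1, 0), pool now (4, 1, 3, 3)
  T9: need (4, 1, 3, 0) fits (4, 1, 3, 3); releases (0, 1, 0, 1), pool now (4, 2, 3, 4)
  T7 still needs (3, 2, 4, 4) but only (4, 2, 3, 4) is free — short on R2
  T1 still needs (3, 3, 2, 2) but only (4, 2, 3, 4) is free — short on R3
  T8 still needs (1, 2, 4, 3) but only (4, 2, 3, 4) is free — short on R2
  T6 still needs (1, 0, 6, 3) but only (4, 2, 3, 4) is free — short on R2
Never able to finish: T7, T1, T8 and T6.


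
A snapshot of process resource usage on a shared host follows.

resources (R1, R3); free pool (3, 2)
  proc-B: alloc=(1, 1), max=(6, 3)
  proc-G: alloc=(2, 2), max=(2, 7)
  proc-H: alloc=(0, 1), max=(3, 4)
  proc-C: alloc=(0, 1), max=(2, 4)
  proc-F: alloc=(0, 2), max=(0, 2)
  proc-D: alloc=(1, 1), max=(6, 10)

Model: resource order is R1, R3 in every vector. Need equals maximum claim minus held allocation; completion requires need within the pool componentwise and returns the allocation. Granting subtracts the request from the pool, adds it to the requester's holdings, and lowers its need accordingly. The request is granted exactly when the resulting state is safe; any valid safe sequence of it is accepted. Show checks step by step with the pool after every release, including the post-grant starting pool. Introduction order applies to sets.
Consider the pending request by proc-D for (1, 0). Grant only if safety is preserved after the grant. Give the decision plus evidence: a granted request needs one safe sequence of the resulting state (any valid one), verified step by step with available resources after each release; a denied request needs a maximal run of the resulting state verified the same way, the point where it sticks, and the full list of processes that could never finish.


DENY: after the grant no complete ordering would exist.
Key observation: after proc-F, proc-C, proc-G, proc-H the pool peaks at (4, 8), and each blocked process is short somewhere: proc-B on R1; proc-D on R3.
On the post-grant state, proc-F, proc-C, proc-G, proc-H is a maximal run — nothing extends it. Walking it through:
  pool = (2, 2)
  proc-F: need (0, 0) fits (2, 2); releases (0, 2), pool now (2, 4)
  proc-C: need (2, 3) fits (2, 4); releases (0, 1), pool now (2, 5)
  proc-G: need (0, 5) fits (2, 5); releases (2, 2), pool now (4, 7)
  proc-H: need (3, 3) fits (4, 7); releases (0, 1), pool now (4, 8)
  proc-B cannot run: need (5, 2) vs free (4, 8) (insufficient R1)
  proc-D cannot run: need (4, 9) vs free (4, 8) (insufficient R3)
Post-grant, the permanently blocked set is proc-B and proc-D.


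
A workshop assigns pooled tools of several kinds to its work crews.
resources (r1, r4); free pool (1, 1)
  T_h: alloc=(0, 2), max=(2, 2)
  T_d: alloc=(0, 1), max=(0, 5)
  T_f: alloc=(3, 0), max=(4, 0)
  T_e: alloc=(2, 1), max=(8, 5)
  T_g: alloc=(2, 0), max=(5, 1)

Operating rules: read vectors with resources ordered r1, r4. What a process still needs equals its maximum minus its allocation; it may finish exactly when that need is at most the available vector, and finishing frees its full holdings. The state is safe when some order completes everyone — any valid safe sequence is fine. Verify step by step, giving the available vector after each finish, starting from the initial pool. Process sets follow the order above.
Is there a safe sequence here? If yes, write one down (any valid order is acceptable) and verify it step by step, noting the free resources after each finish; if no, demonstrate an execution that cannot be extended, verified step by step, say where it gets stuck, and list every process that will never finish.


UNSAFE — no complete ordering exists.
Key observation: r4 is the bottleneck — with T_f, T_g, T_h done the pool holds (6, 3), short of every remaining need.
The run T_f, T_g, T_h cannot be extended any further. Step-by-step check:
  pool = (1, 1)
  T_f needs (1, 0) <= (1, 1) -> finishes; pool += (3, 0) = (4, 1)
  T_g needs (3, 1) <= (4, 1) -> finishes; pool += (2, 0) = (6, 1)
  T_h needs (2, 0) <= (6, 1) -> finishes; pool += (0, 2) = (6, 3)
  T_d cannot run: need (0, 4) vs free (6, 3) (insufficient r4)
  T_e cannot run: need (6, 4) vs free (6, 3) (insufficient r4)
Never able to finish: T_d and T_e.


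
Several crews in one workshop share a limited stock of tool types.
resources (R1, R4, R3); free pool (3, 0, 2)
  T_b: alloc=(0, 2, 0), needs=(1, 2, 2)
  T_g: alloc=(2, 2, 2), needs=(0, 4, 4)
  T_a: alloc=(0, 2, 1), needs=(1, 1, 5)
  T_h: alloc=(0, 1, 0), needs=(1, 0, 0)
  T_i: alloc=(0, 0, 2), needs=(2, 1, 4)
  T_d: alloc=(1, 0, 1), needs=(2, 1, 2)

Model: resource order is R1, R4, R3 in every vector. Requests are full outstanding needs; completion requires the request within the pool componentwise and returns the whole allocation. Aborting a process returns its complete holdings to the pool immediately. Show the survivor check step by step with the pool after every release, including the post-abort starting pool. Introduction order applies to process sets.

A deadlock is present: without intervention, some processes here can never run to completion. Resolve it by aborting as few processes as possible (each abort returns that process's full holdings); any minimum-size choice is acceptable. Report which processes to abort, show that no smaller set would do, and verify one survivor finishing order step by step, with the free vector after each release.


Minimum abort set: T_g.
Key observation: the returned (2, 2, 2) from T_g is what brings T_a — unrunnable before, under any order — into play at step 3.
Minimality: the empty abort set fails — the state is deadlocked as it stands.
One survivor order: T_h, T_d, T_a, T_i, T_b. Check, step by step (post-abort pool first):
  pool = (5, 2, 4)
  run T_h (needs (1, 0, 0), free (5, 2, 4)); after release of (0, 1, 0) the pool is (5, 3, 4)
  run T_d (needs (2, 1, 2), free (5, 3, 4)); after release of (1, 0, 1) the pool is (6, 3, 5)
  run T_a (needs (1, 1, 5), free (6, 3, 5)); after release of (0, 2, 1) the pool is (6, 5, 6)
  run T_i (needs (2, 1, 4), free (6, 5, 6)); after release of (0, 0, 2) the pool is (6, 5, 8)
  run T_b (needs (1, 2, 2), free (6, 5, 8)); after release of (0, 2, 0) the pool is (6, 7, 8)
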